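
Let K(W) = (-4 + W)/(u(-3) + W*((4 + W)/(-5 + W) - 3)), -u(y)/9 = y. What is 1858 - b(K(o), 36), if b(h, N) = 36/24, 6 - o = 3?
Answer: 3713/2 ≈ 1856.5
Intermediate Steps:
o = 3 (o = 6 - 1*3 = 6 - 3 = 3)
u(y) = -9*y
K(W) = (-4 + W)/(27 + W*(-3 + (4 + W)/(-5 + W))) (K(W) = (-4 + W)/(-9*(-3) + W*((4 + W)/(-5 + W) - 3)) = (-4 + W)/(27 + W*((4 + W)/(-5 + W) - 3)) = (-4 + W)/(27 + W*(-3 + (4 + W)/(-5 + W))))
b(h, N) = 3/2 (b(h, N) = 36*(1/24) = 3/2)
1858 - b(K(o), 36) = 1858 - 1*3/2 = 1858 - 3/2 = 3713/2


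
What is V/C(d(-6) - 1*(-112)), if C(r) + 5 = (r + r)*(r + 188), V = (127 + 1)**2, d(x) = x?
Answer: 16384/62323 ≈ 0.26289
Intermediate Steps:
V = 16384 (V = 128**2 = 16384)
C(r) = -5 + 2*r*(188 + r) (C(r) = -5 + (r + r)*(r + 188) = -5 + (2*r)*(188 + r) = -5 + 2*r*(188 + r))
V/C(d(-6) - 1*(-112)) = 16384/(-5 + 2*(-6 - 1*(-112))**2 + 376*(-6 - 1*(-112))) = 16384/(-5 + 2*(-6 + 112)**2 + 376*(-6 + 112)) = 16384/(-5 + 2*106**2 + 376*106) = 16384/(-5 + 2*11236 + 39856) = 16384/(-5 + 22472 + 39856) = 16384/62323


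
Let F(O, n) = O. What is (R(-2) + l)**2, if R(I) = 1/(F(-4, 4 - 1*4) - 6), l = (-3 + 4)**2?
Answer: 81/100 ≈ 0.81000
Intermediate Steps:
l = 1 (l = 1**2 = 1)
R(I) = -1/10 (R(I) = 1/(-4 - 6) = 1/(-10) = -1/10)
(R(-2) + l)**2 = (-1/10 + 1)**2 = (9/10)**2 = 81/100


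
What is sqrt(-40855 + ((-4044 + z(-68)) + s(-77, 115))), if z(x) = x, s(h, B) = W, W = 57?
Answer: 3*I*sqrt(4990) ≈ 211.92*I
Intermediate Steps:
s(h, B) = 57
sqrt(-40855 + ((-4044 + z(-68)) + s(-77, 115))) = sqrt(-40855 + ((-4044 - 68) + 57)) = sqrt(-40855 + (-4112 + 57)) = sqrt(-40855 - 4055) = sqrt(-44910) = 3*I*sqrt(4990)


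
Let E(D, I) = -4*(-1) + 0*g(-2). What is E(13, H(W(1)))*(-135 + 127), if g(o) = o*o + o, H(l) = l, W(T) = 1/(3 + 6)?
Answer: -32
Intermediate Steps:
W(T) = ⅑ (W(T) = 1/9 = ⅑)
g(o) = o + o² (g(o) = o² + o = o + o²)
E(D, I) = 4 (E(D, I) = -4*(-1) + 0*(-2*(1 - 2)) = 4 + 0*(-2*(-1)) = 4 + 0*2 = 4 + 0 = 4)
E(13, H(W(1)))*(-135 + 127) = 4*(-135 + 127) = 4*(-8) = -32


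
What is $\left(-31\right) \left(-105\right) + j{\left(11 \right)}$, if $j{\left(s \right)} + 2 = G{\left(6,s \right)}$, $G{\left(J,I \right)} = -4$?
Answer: $3249$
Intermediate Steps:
$j{\left(s \right)} = -6$ ($j{\left(s \right)} = -2 - 4 = -6$)
$\left(-31\right) \left(-105\right) + j{\left(11 \right)} = \left(-31\right) \left(-105\right) - 6 = 3255 - 6 = 3249$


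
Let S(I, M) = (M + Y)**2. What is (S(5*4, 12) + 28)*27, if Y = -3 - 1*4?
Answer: 1431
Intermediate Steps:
Y = -7 (Y = -3 - 4 = -7)
S(I, M) = (-7 + M)**2 (S(I, M) = (M - 7)**2 = (-7 + M)**2)
(S(5*4, 12) + 28)*27 = ((-7 + 12)**2 + 28)*27 = (5**2 + 28)*27 = (25 + 28)*27 = 53*27 = 1431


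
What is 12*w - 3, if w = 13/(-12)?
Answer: -16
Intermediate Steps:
w = -13/12 (w = 13*(-1/12) = -13/12 ≈ -1.0833)
12*w - 3 = 12*(-13/12) - 3 = -13 - 3 = -16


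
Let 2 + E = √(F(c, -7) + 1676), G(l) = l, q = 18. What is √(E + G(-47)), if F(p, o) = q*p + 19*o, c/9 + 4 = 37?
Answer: √34 ≈ 5.8309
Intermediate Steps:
c = 297 (c = -36 + 9*37 = -36 + 333 = 297)
F(p, o) = 18*p + 19*o
E = 81 (E = -2 + √((18*297 + 19*(-7)) + 1676) = -2 + √((5346 - 133) + 1676) = -2 + √(5213 + 1676) = -2 + √6889 = -2 + 83 = 81)
√(E + G(-47)) = √(81 - 47) = √34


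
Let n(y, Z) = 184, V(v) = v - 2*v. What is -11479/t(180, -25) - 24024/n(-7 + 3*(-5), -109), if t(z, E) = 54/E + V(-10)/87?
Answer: 560879631/102304 ≈ 5482.5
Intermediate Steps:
V(v) = -v
t(z, E) = 10/87 + 54/E (t(z, E) = 54/E - 1*(-10)/87 = 54/E + 10*(1/87) = 54/E + 10/87 = 10/87 + 54/E)
-11479/t(180, -25) - 24024/n(-7 + 3*(-5), -109) = -11479/(10/87 + 54/(-25)) - 24024/184 = -11479/(10/87 + 54*(-1/25)) - 24024*1/184 = -11479/(10/87 - 54/25) - 3003/23 = -11479/(-4448/2175) - 3003/23 = -11479*(-2175/4448) - 3003/23 = 24966825/4448 - 3003/23 = 560879631/102304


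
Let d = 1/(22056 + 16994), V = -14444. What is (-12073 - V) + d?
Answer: 92587551/39050 ≈ 2371.0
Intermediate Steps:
d = 1/39050 ≈ 2.5608e-5
(-12073 - V) + d = (-12073 - 1*(-14444)) + 1/39050 = (-12073 + 14444) + 1/39050 = 2371 + 1/39050 = 92587551/39050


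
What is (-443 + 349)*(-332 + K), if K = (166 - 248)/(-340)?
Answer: 2650753/85 ≈ 31185.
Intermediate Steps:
K = 41/170 (K = -82*(-1/340) = 41/170 ≈ 0.24118)
(-443 + 349)*(-332 + K) = (-443 + 349)*(-332 + 41/170) = -94*(-56399/170) = 2650753/85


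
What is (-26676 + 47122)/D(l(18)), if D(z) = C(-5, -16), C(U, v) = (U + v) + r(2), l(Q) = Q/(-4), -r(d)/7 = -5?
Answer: 10223/7 ≈ 1460.4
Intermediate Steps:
r(d) = 35 (r(d) = -7*(-5) = 35)
l(Q) = -Q/4 (l(Q) = Q*(-¼) = -Q/4)
C(U, v) = 35 + U + v (C(U, v) = (U + v) + 35 = 35 + U + v)
D(z) = 14 (D(z) = 35 - 5 - 16 = 14)
(-26676 + 47122)/D(l(18)) = (-26676 + 47122)/14 = 20446*(1/14) = 10223/7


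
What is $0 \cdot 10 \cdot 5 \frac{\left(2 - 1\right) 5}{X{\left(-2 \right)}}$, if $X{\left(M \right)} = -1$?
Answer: $0$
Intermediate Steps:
$0 \cdot 10 \cdot 5 \frac{\left(2 - 1\right) 5}{X{\left(-2 \right)}} = 0 \cdot 10 \cdot 5 \frac{\left(2 - 1\right) 5}{-1} = 0 \cdot 50 \cdot 1 \cdot 5 \left(-1\right) = 0 \cdot 5 \left(-1\right) = 0 \left(-5\right) = 0$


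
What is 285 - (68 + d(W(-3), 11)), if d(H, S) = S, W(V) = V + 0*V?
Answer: 206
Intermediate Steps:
W(V) = V (W(V) = V + 0 = V)
285 - (68 + d(W(-3), 11)) = 285 - (68 + 11) = 285 - 1*79 = 285 - 79 = 206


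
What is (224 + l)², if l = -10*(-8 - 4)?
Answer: 118336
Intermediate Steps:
l = 120 (l = -10*(-12) = 120)
(224 + l)² = (224 + 120)² = 344² = 118336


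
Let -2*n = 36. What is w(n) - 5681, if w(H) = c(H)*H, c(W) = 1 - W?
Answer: -6023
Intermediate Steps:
n = -18 (n = -½*36 = -18)
w(H) = H*(1 - H) (w(H) = (1 - H)*H = H*(1 - H))
w(n) - 5681 = -18*(1 - 1*(-18)) - 5681 = -18*(1 + 18) - 5681 = -18*19 - 5681 = -342 - 5681 = -6023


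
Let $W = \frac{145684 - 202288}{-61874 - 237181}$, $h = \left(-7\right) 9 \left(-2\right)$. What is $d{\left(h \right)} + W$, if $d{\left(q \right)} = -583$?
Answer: $- \frac{58097487}{99685} \approx -582.81$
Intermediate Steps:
$h = 126$ ($h = \left(-63\right) \left(-2\right) = 126$)
$W = \frac{18868}{99685}$ ($W = - \frac{56604}{-299055} = \left(-56604\right) \left(- \frac{1}{299055}\right) = \frac{18868}{99685} \approx 0.18928$)
$d{\left(h \right)} + W = -583 + \frac{18868}{99685} = - \frac{58097487}{99685}$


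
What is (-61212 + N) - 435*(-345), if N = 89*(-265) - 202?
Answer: 65076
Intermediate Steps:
N = -23787 (N = -23585 - 202 = -23787)
(-61212 + N) - 435*(-345) = (-61212 - 23787) - 435*(-345) = -84999 + 150075 = 65076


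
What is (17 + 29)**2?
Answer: 2116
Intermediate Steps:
(17 + 29)**2 = 46**2 = 2116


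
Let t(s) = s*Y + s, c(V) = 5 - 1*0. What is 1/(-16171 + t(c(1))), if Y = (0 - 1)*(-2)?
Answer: -1/16156 ≈ -6.1897e-5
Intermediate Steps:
Y = 2 (Y = -1*(-2) = 2)
c(V) = 5 (c(V) = 5 + 0 = 5)
t(s) = 3*s (t(s) = s*2 + s = 2*s + s = 3*s)
1/(-16171 + t(c(1))) = 1/(-16171 + 3*5) = 1/(-16171 + 15) = 1/(-16156) = -1/16156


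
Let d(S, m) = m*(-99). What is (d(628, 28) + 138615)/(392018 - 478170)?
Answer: -135843/86152 ≈ -1.5768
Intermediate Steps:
d(S, m) = -99*m
(d(628, 28) + 138615)/(392018 - 478170) = (-99*28 + 138615)/(392018 - 478170) = (-2772 + 138615)/(-86152) = 135843*(-1/86152) = -135843/86152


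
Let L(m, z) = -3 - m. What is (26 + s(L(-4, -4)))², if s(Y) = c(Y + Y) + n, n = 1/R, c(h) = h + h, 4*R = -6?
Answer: 7744/9 ≈ 860.44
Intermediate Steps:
R = -3/2 (R = (¼)*(-6) = -3/2 ≈ -1.5000)
c(h) = 2*h
n = -⅔ (n = 1/(-3/2) = -⅔ ≈ -0.66667)
s(Y) = -⅔ + 4*Y (s(Y) = 2*(Y + Y) - ⅔ = 2*(2*Y) - ⅔ = 4*Y - ⅔ = -⅔ + 4*Y)
(26 + s(L(-4, -4)))² = (26 + (-⅔ + 4*(-3 - 1*(-4))))² = (26 + (-⅔ + 4*(-3 + 4)))² = (26 + (-⅔ + 4*1))² = (26 + (-⅔ + 4))² = (26 + 10/3)² = (88/3)² = 7744/9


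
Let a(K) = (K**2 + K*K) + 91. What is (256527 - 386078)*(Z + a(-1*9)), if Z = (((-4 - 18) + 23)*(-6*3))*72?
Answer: 135121693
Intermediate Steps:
a(K) = 91 + 2*K**2 (a(K) = (K**2 + K**2) + 91 = 2*K**2 + 91 = 91 + 2*K**2)
Z = -1296 (Z = ((-22 + 23)*(-18))*72 = (1*(-18))*72 = -18*72 = -1296)
(256527 - 386078)*(Z + a(-1*9)) = (256527 - 386078)*(-1296 + (91 + 2*(-1*9)**2)) = -129551*(-1296 + (91 + 2*(-9)**2)) = -129551*(-1296 + (91 + 2*81)) = -129551*(-1296 + (91 + 162)) = -129551*(-1296 + 253) = -129551*(-1043) = 135121693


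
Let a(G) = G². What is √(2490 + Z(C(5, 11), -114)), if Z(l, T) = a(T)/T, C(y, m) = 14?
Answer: 6*√66 ≈ 48.744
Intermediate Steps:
Z(l, T) = T (Z(l, T) = T²/T = T)
√(2490 + Z(C(5, 11), -114)) = √(2490 - 114) = √2376 = 6*√66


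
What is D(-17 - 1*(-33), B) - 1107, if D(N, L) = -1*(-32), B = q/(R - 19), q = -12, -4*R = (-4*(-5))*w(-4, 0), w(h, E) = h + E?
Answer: -1075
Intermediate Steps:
w(h, E) = E + h
R = 20 (R = -(-4*(-5))*(0 - 4)/4 = -5*(-4) = -¼*(-80) = 20)
B = -12 (B = -12/(20 - 19) = -12/1 = -12*1 = -12)
D(N, L) = 32
D(-17 - 1*(-33), B) - 1107 = 32 - 1107 = -1075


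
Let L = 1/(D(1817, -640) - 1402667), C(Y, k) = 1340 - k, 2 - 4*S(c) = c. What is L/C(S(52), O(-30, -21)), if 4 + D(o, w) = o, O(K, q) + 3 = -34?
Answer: -1/1928975958 ≈ -5.1841e-10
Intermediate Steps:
O(K, q) = -37 (O(K, q) = -3 - 34 = -37)
S(c) = 1/2 - c/4
D(o, w) = -4 + o
L = -1/1400854 (L = 1/((-4 + 1817) - 1402667) = 1/(1813 - 1402667) = 1/(-1400854) = -1/1400854 ≈ -7.1385e-7)
L/C(S(52), O(-30, -21)) = -1/(1400854*(1340 - 1*(-37))) = -1/(1400854*(1340 + 37)) = -1/1400854/1377 = -1/1400854*1/1377 = -1/1928975958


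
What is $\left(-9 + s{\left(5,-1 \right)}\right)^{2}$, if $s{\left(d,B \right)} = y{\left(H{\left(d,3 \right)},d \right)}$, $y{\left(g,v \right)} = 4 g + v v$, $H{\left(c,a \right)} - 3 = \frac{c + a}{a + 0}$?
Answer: $\frac{13456}{9} \approx 1495.1$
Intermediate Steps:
$H{\left(c,a \right)} = 3 + \frac{a + c}{a}$ ($H{\left(c,a \right)} = 3 + \frac{c + a}{a + 0} = 3 + \frac{a + c}{a}$)
$y{\left(g,v \right)} = v^{2} + 4 g$ ($y{\left(g,v \right)} = 4 g + v^{2} = v^{2} + 4 g$)
$s{\left(d,B \right)} = 16 + d^{2} + \frac{4 d}{3}$ ($s{\left(d,B \right)} = d^{2} + 4 \left(4 + \frac{d}{3}\right) = d^{2} + \left(16 + \frac{4 d}{3}\right) = 16 + d^{2} + \frac{4 d}{3}$)
$\left(-9 + s{\left(5,-1 \right)}\right)^{2} = \left(-9 + \left(16 + 5^{2} + \frac{4}{3} \cdot 5\right)\right)^{2} = \left(-9 + \left(16 + 25 + \frac{20}{3}\right)\right)^{2} = \left(-9 + \frac{143}{3}\right)^{2} = \left(\frac{116}{3}\right)^{2} = \frac{13456}{9}$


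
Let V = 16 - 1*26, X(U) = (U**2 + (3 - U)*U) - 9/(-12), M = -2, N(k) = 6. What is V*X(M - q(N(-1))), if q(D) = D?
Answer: 465/2 ≈ 232.50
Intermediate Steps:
X(U) = 3/4 + U**2 + U*(3 - U) (X(U) = (U**2 + U*(3 - U)) - 9*(-1/12) = (U**2 + U*(3 - U)) + 3/4 = 3/4 + U**2 + U*(3 - U))
V = -10 (V = 16 - 26 = -10)
V*X(M - q(N(-1))) = -10*(3/4 + 3*(-2 - 1*6)) = -10*(3/4 + 3*(-2 - 6)) = -10*(3/4 + 3*(-8)) = -10*(3/4 - 24) = -10*(-93/4) = 465/2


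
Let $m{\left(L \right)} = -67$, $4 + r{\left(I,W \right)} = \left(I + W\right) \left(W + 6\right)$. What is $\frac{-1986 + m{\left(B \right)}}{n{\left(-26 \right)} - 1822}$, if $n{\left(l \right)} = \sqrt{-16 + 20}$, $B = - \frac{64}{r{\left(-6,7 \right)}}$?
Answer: $\frac{2053}{1820} \approx 1.128$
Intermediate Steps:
$r{\left(I,W \right)} = -4 + \left(6 + W\right) \left(I + W\right)$ ($r{\left(I,W \right)} = -4 + \left(I + W\right) \left(W + 6\right) = -4 + \left(I + W\right) \left(6 + W\right) = -4 + \left(6 + W\right) \left(I + W\right)$)
$B = - \frac{64}{9}$ ($B = - \frac{64}{-4 + 7^{2} + 6 \left(-6\right) + 6 \cdot 7 - 42} = - \frac{64}{-4 + 49 - 36 + 42 - 42} = - \frac{64}{9} \approx -7.1111$)
$n{\left(l \right)} = 2$ ($n{\left(l \right)} = \sqrt{4} = 2$)
$\frac{-1986 + m{\left(B \right)}}{n{\left(-26 \right)} - 1822} = \frac{-1986 - 67}{2 - 1822} = - \frac{2053}{-1820} = \left(-2053\right) \left(- \frac{1}{1820}\right) = \frac{2053}{1820}$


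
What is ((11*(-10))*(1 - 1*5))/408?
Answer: 55/51 ≈ 1.0784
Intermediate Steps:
((11*(-10))*(1 - 1*5))/408 = -110*(1 - 5)*(1/408) = -110*(-4)*(1/408) = 440*(1/408) = 55/51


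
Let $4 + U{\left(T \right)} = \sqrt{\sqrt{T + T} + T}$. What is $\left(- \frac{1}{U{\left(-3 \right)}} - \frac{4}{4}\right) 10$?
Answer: $-10 + \frac{10}{4 - \sqrt{-3 + i \sqrt{6}}} \approx -7.7108 + 1.2708 i$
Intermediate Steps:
$U{\left(T \right)} = -4 + \sqrt{T + \sqrt{2} \sqrt{T}}$ ($U{\left(T \right)} = -4 + \sqrt{\sqrt{T + T} + T} = -4 + \sqrt{\sqrt{2 T} + T} = -4 + \sqrt{\sqrt{2} \sqrt{T} + T} = -4 + \sqrt{T + \sqrt{2} \sqrt{T}}$)
$\left(- \frac{1}{U{\left(-3 \right)}} - \frac{4}{4}\right) 10 = \left(- \frac{1}{-4 + \sqrt{-3 + \sqrt{2} \sqrt{-3}}} - \frac{4}{4}\right) 10 = \left(- \frac{1}{-4 + \sqrt{-3 + \sqrt{2} i \sqrt{3}}} - 1\right) 10 = \left(- \frac{1}{-4 + \sqrt{-3 + i \sqrt{6}}} - 1\right) 10 = \left(-1 - \frac{1}{-4 + \sqrt{-3 + i \sqrt{6}}}\right) 10 = -10 - \frac{10}{-4 + \sqrt{-3 + i \sqrt{6}}}$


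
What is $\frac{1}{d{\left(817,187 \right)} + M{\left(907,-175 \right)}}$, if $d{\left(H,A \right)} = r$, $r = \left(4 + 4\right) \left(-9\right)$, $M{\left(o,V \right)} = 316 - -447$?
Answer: $\frac{1}{691} \approx 0.0014472$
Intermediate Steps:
$M{\left(o,V \right)} = 763$ ($M{\left(o,V \right)} = 316 + 447 = 763$)
$r = -72$ ($r = 8 \left(-9\right) = -72$)
$d{\left(H,A \right)} = -72$
$\frac{1}{d{\left(817,187 \right)} + M{\left(907,-175 \right)}} = \frac{1}{-72 + 763} = \frac{1}{691}$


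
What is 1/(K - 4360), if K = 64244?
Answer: 1/59884 ≈ 1.6699e-5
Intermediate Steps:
1/(K - 4360) = 1/(64244 - 4360) = 1/59884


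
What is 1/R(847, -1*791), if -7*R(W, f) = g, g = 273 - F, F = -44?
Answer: -7/317 ≈ -0.022082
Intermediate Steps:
g = 317 (g = 273 - 1*(-44) = 273 + 44 = 317)
R(W, f) = -317/7 (R(W, f) = -⅐*317 = -317/7)
1/R(847, -1*791) = 1/(-317/7) = -7/317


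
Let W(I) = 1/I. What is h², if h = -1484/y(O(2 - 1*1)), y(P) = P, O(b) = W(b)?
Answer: 2202256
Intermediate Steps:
W(I) = 1/I
O(b) = 1/b
h = -1484 (h = -1484/(1/(2 - 1*1)) = -1484/(1/(2 - 1)) = -1484/(1/1) = -1484/1 = -1484*1 = -1484)
h² = (-1484)² = 2202256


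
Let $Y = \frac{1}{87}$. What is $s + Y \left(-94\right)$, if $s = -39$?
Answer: $- \frac{3487}{87} \approx -40.08$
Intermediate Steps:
$Y = \frac{1}{87} \approx 0.011494$
$s + Y \left(-94\right) = -39 + \frac{1}{87} \left(-94\right) = -39 - \frac{94}{87} = - \frac{3487}{87}$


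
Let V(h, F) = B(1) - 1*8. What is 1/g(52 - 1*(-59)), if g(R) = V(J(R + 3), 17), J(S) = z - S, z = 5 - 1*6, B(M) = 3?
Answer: -1/5 ≈ -0.20000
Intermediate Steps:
z = -1 (z = 5 - 6 = -1)
J(S) = -1 - S
V(h, F) = -5 (V(h, F) = 3 - 1*8 = 3 - 8 = -5)
g(R) = -5
1/g(52 - 1*(-59)) = 1/(-5) = -1/5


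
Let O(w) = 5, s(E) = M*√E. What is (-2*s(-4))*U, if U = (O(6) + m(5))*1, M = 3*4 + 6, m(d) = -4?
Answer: -72*I ≈ -72.0*I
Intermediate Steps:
M = 18 (M = 12 + 6 = 18)
s(E) = 18*√E
U = 1 (U = (5 - 4)*1 = 1*1 = 1)
(-2*s(-4))*U = -36*√(-4)*1 = -36*2*I*1 = -72*I*1 = -72*I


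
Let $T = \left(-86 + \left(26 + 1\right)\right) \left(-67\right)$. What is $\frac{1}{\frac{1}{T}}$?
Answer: $3953$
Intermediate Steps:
$T = 3953$ ($T = \left(-86 + 27\right) \left(-67\right) = \left(-59\right) \left(-67\right) = 3953$)
$\frac{1}{\frac{1}{T}} = \frac{1}{\frac{1}{3953}} = 3953$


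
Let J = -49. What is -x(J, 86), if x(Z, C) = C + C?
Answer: -172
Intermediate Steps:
x(Z, C) = 2*C
-x(J, 86) = -2*86 = -1*172 = -172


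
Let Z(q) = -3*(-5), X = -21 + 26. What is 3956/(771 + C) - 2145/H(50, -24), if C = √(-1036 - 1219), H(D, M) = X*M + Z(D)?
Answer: 26669515/1044218 - 989*I*√2255/149174 ≈ 25.54 - 0.31483*I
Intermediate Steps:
X = 5
Z(q) = 15
H(D, M) = 15 + 5*M (H(D, M) = 5*M + 15 = 15 + 5*M)
C = I*√2255 (C = √(-2255) = I*√2255 ≈ 47.487*I)
3956/(771 + C) - 2145/H(50, -24) = 3956/(771 + I*√2255) - 2145/(15 + 5*(-24)) = 3956/(771 + I*√2255) - 2145/(15 - 120) = 3956/(771 + I*√2255) - 2145/(-105) = 3956/(771 + I*√2255) - 2145*(-1/105) = 3956/(771 + I*√2255) + 143/7 = 143/7 + 3956/(771 + I*√2255)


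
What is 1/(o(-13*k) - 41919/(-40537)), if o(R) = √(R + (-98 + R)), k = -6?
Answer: -1699270503/93551202841 + 1643248369*√58/93551202841 ≈ 0.11561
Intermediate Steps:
o(R) = √(-98 + 2*R)
1/(o(-13*k) - 41919/(-40537)) = 1/(√(-98 + 2*(-13*(-6))) - 41919/(-40537)) = 1/(√(-98 + 2*78) - 41919*(-1/40537)) = 1/(√(-98 + 156) + 41919/40537) = 1/(√58 + 41919/40537) = 1/(41919/40537 + √58)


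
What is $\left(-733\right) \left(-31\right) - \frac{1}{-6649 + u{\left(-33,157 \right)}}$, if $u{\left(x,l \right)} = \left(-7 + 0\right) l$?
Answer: $\frac{176057805}{7748} \approx 22723.0$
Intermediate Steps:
$u{\left(x,l \right)} = - 7 l$
$\left(-733\right) \left(-31\right) - \frac{1}{-6649 + u{\left(-33,157 \right)}} = \left(-733\right) \left(-31\right) - \frac{1}{-6649 - 1099} = 22723 - \frac{1}{-6649 - 1099} = 22723 - \frac{1}{-7748} = 22723 - - \frac{1}{7748} = 22723 + \frac{1}{7748} = \frac{176057805}{7748}$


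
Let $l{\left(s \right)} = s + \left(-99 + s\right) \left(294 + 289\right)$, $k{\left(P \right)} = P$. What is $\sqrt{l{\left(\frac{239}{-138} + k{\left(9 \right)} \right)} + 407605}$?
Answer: $\frac{2 \sqrt{421506303}}{69} \approx 595.09$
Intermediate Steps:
$l{\left(s \right)} = -57717 + 584 s$ ($l{\left(s \right)} = s + \left(-99 + s\right) 583 = s + \left(-57717 + 583 s\right) = -57717 + 584 s$)
$\sqrt{l{\left(\frac{239}{-138} + k{\left(9 \right)} \right)} + 407605} = \sqrt{\left(-57717 + 584 \left(\frac{239}{-138} + 9\right)\right) + 407605} = \sqrt{\left(-57717 + 584 \left(239 \left(- \frac{1}{138}\right) + 9\right)\right) + 407605} = \sqrt{\left(-57717 + 584 \left(- \frac{239}{138} + 9\right)\right) + 407605} = \sqrt{\left(-57717 + 584 \cdot \frac{1003}{138}\right) + 407605} = \sqrt{\left(-57717 + \frac{292876}{69}\right) + 407605} = \sqrt{- \frac{3689597}{69} + 407605} = \sqrt{\frac{24435148}{69}} = \frac{2 \sqrt{421506303}}{69}$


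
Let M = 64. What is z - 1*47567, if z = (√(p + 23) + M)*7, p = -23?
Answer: -47119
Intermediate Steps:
z = 448 (z = (√(-23 + 23) + 64)*7 = (√0 + 64)*7 = (0 + 64)*7 = 64*7 = 448)
z - 1*47567 = 448 - 1*47567 = 448 - 47567 = -47119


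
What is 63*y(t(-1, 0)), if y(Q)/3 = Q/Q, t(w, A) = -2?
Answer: 189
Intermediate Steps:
y(Q) = 3 (y(Q) = 3*(Q/Q) = 3*1 = 3)
63*y(t(-1, 0)) = 63*3 = 189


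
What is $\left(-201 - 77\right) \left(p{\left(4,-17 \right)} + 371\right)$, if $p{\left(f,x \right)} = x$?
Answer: $-98412$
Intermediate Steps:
$\left(-201 - 77\right) \left(p{\left(4,-17 \right)} + 371\right) = \left(-201 - 77\right) \left(-17 + 371\right) = \left(-278\right) 354 = -98412$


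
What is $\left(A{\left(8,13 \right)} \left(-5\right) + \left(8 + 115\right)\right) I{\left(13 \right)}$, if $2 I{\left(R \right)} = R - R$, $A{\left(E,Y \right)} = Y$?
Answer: $0$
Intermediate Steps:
$I{\left(R \right)} = 0$ ($I{\left(R \right)} = \frac{R - R}{2} = \frac{1}{2} \cdot 0 = 0$)
$\left(A{\left(8,13 \right)} \left(-5\right) + \left(8 + 115\right)\right) I{\left(13 \right)} = \left(13 \left(-5\right) + \left(8 + 115\right)\right) 0 = \left(-65 + 123\right) 0 = 58 \cdot 0 = 0$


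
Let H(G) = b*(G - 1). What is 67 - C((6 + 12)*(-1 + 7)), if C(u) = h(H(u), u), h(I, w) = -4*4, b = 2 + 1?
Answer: 83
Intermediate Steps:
b = 3
H(G) = -3 + 3*G (H(G) = 3*(G - 1) = 3*(-1 + G) = -3 + 3*G)
h(I, w) = -16
C(u) = -16
67 - C((6 + 12)*(-1 + 7)) = 67 - 1*(-16) = 67 + 16 = 83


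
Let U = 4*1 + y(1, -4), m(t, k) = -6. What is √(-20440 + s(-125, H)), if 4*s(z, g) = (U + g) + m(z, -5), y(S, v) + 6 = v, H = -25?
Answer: I*√81797/2 ≈ 143.0*I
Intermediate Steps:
y(S, v) = -6 + v
U = -6 (U = 4*1 + (-6 - 4) = 4 - 10 = -6)
s(z, g) = -3 + g/4 (s(z, g) = ((-6 + g) - 6)/4 = (-12 + g)/4 = -3 + g/4)
√(-20440 + s(-125, H)) = √(-20440 + (-3 + (¼)*(-25))) = √(-20440 + (-3 - 25/4)) = √(-20440 - 37/4) = √(-81797/4) = I*√81797/2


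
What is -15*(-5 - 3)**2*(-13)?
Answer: 12480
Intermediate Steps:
-15*(-5 - 3)**2*(-13) = -15*(-8)**2*(-13) = -15*64*(-13) = -960*(-13) = 12480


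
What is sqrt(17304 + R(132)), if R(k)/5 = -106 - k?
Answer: sqrt(16114) ≈ 126.94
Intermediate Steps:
R(k) = -530 - 5*k (R(k) = 5*(-106 - k) = -530 - 5*k)
sqrt(17304 + R(132)) = sqrt(17304 + (-530 - 5*132)) = sqrt(17304 + (-530 - 660)) = sqrt(17304 - 1190) = sqrt(16114)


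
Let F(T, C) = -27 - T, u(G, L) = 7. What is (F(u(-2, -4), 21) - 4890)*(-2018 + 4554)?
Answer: -12487264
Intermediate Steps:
(F(u(-2, -4), 21) - 4890)*(-2018 + 4554) = ((-27 - 1*7) - 4890)*(-2018 + 4554) = ((-27 - 7) - 4890)*2536 = (-34 - 4890)*2536 = -4924*2536 = -12487264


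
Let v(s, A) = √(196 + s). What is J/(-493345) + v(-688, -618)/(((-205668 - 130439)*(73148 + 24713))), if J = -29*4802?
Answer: 139258/493345 - 2*I*√123/32891767127 ≈ 0.28227 - 6.7437e-10*I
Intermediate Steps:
J = -139258
J/(-493345) + v(-688, -618)/(((-205668 - 130439)*(73148 + 24713))) = -139258/(-493345) + √(196 - 688)/(((-205668 - 130439)*(73148 + 24713))) = -139258*(-1/493345) + √(-492)/((-336107*97861)) = 139258/493345 + (2*I*√123)/(-32891767127) = 139258/493345 + (2*I*√123)*(-1/32891767127) = 139258/493345 - 2*I*√123/32891767127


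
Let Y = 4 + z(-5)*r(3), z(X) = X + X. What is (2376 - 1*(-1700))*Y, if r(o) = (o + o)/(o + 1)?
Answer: -44836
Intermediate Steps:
z(X) = 2*X
r(o) = 2*o/(1 + o) (r(o) = (2*o)/(1 + o) = 2*o/(1 + o))
Y = -11 (Y = 4 + (2*(-5))*(2*3/(1 + 3)) = 4 - 20*3/4 = 4 - 10*3/2 = 4 - 15 = -11)
(2376 - 1*(-1700))*Y = (2376 - 1*(-1700))*(-11) = (2376 + 1700)*(-11) = 4076*(-11) = -44836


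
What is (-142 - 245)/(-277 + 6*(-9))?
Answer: 387/331 ≈ 1.1692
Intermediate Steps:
(-142 - 245)/(-277 + 6*(-9)) = -387/(-277 - 54) = -387/(-331) = -387*(-1/331) = 387/331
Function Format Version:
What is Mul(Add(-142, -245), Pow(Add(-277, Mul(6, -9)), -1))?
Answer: Rational(387, 331) ≈ 1.1692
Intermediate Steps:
Mul(Add(-142, -245), Pow(Add(-277, Mul(6, -9)), -1)) = Mul(-387, Pow(Add(-277, -54), -1)) = Mul(-387, Pow(-331, -1)) = Mul(-387, Rational(-1, 331)) = Rational(387, 331)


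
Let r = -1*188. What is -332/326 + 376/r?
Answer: -492/163 ≈ -3.0184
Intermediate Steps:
r = -188
-332/326 + 376/r = -332/326 + 376/(-188) = -332*1/326 + 376*(-1/188) = -166/163 - 2 = -492/163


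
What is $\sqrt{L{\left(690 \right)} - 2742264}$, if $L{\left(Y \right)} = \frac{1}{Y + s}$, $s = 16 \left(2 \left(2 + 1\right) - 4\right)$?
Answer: $\frac{i \sqrt{3959829214}}{38} \approx 1656.0 i$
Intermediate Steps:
$s = 32$ ($s = 16 \left(2 \cdot 3 - 4\right) = 16 \left(6 - 4\right) = 16 \cdot 2 = 32$)
$L{\left(Y \right)} = \frac{1}{32 + Y}$ ($L{\left(Y \right)} = \frac{1}{Y + 32} = \frac{1}{32 + Y}$)
$\sqrt{L{\left(690 \right)} - 2742264} = \sqrt{\frac{1}{32 + 690} - 2742264} = \sqrt{\frac{1}{722} - 2742264} = \sqrt{- \frac{1979914607}{722}} = \frac{i \sqrt{3959829214}}{38}$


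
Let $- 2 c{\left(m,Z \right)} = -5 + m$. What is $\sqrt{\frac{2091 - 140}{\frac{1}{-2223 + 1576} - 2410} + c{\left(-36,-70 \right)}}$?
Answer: $\frac{\sqrt{191495683796214}}{3118542} \approx 4.4374$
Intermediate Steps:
$c{\left(m,Z \right)} = \frac{5}{2} - \frac{m}{2}$ ($c{\left(m,Z \right)} = - \frac{-5 + m}{2} = \frac{5}{2} - \frac{m}{2}$)
$\sqrt{\frac{2091 - 140}{\frac{1}{-2223 + 1576} - 2410} + c{\left(-36,-70 \right)}} = \sqrt{\frac{2091 - 140}{\frac{1}{-2223 + 1576} - 2410} + \left(\frac{5}{2} - -18\right)} = \sqrt{\frac{2091 - 140}{\frac{1}{-647} - 2410} + \left(\frac{5}{2} + 18\right)} = \sqrt{\frac{1951}{- \frac{1}{647} - 2410} + \frac{41}{2}} = \sqrt{\frac{1951}{- \frac{1559271}{647}} + \frac{41}{2}} = \sqrt{1951 \left(- \frac{647}{1559271}\right) + \frac{41}{2}} = \sqrt{- \frac{1262297}{1559271} + \frac{41}{2}} = \sqrt{\frac{61405517}{3118542}} = \frac{\sqrt{191495683796214}}{3118542}$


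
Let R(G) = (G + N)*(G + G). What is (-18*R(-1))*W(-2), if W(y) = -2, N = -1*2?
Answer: 216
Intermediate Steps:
N = -2
R(G) = 2*G*(-2 + G) (R(G) = (G - 2)*(G + G) = (-2 + G)*(2*G) = 2*G*(-2 + G))
(-18*R(-1))*W(-2) = -36*(-1)*(-2 - 1)*(-2) = -36*(-1)*(-3)*(-2) = -18*6*(-2) = -108*(-2) = 216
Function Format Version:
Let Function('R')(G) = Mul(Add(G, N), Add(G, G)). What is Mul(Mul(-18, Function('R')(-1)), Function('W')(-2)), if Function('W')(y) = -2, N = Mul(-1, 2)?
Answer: 216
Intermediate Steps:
N = -2
Function('R')(G) = Mul(2, G, Add(-2, G)) (Function('R')(G) = Mul(Add(G, -2), Add(G, G)) = Mul(Add(-2, G), Mul(2, G)) = Mul(2, G, Add(-2, G)))
Mul(Mul(-18, Function('R')(-1)), Function('W')(-2)) = Mul(Mul(-18, Mul(2, -1, Add(-2, -1))), -2) = Mul(Mul(-18, Mul(2, -1, -3)), -2) = Mul(Mul(-18, 6), -2) = Mul(-108, -2) = 216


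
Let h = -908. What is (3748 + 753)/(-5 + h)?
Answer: -4501/913 ≈ -4.9299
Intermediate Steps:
(3748 + 753)/(-5 + h) = (3748 + 753)/(-5 - 908) = 4501/(-913) = 4501*(-1/913) = -4501/913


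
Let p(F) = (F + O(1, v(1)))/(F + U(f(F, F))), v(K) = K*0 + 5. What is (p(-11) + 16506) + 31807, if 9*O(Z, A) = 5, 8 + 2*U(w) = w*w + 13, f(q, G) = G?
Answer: 11305195/234 ≈ 48313.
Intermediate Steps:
U(w) = 5/2 + w²/2 (U(w) = -4 + (w*w + 13)/2 = -4 + (w² + 13)/2 = -4 + (13 + w²)/2 = -4 + (13/2 + w²/2) = 5/2 + w²/2)
v(K) = 5 (v(K) = 0 + 5 = 5)
O(Z, A) = 5/9 (O(Z, A) = (⅑)*5 = 5/9)
p(F) = (5/9 + F)/(5/2 + F + F²/2) (p(F) = (F + 5/9)/(F + (5/2 + F²/2)) = (5/9 + F)/(5/2 + F + F²/2))
(p(-11) + 16506) + 31807 = (2*(5 + 9*(-11))/(9*(5 + (-11)² + 2*(-11))) + 16506) + 31807 = (2*(5 - 99)/(9*(5 + 121 - 22)) + 16506) + 31807 = ((2/9)*(-94)/104 + 16506) + 31807 = ((2/9)*(1/104)*(-94) + 16506) + 31807 = (-47/234 + 16506) + 31807 = 3862357/234 + 31807 = 11305195/234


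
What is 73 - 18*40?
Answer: -647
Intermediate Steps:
73 - 18*40 = 73 - 720 = -647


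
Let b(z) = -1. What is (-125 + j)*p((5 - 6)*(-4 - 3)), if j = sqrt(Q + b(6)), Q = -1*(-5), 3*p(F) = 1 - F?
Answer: 246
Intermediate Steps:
p(F) = 1/3 - F/3 (p(F) = (1 - F)/3 = 1/3 - F/3)
Q = 5
j = 2 (j = sqrt(5 - 1) = sqrt(4) = 2)
(-125 + j)*p((5 - 6)*(-4 - 3)) = (-125 + 2)*(1/3 - (5 - 6)*(-4 - 3)/3) = -123*(1/3 - (-1)*(-7)/3) = -123*(1/3 - 1/3*7) = -123*(1/3 - 7/3) = -123*(-2) = 246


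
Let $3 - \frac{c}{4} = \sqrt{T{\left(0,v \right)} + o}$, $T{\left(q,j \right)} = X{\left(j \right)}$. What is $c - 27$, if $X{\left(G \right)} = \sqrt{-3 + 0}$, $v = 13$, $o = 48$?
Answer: $-15 - 4 \sqrt{48 + i \sqrt{3}} \approx -42.717 - 0.49992 i$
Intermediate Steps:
$X{\left(G \right)} = i \sqrt{3}$ ($X{\left(G \right)} = \sqrt{-3} = i \sqrt{3}$)
$T{\left(q,j \right)} = i \sqrt{3}$
$c = 12 - 4 \sqrt{48 + i \sqrt{3}}$ ($c = 12 - 4 \sqrt{i \sqrt{3} + 48} = 12 - 4 \sqrt{48 + i \sqrt{3}} \approx -15.717 - 0.49992 i$)
$c - 27 = \left(12 - 4 \sqrt{48 + i \sqrt{3}}\right) - 27 = -15 - 4 \sqrt{48 + i \sqrt{3}}$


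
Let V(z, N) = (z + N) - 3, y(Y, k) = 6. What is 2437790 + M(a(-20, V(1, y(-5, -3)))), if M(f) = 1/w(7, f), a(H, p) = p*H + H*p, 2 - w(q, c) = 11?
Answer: 21940109/9 ≈ 2.4378e+6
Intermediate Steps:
w(q, c) = -9 (w(q, c) = 2 - 1*11 = 2 - 11 = -9)
V(z, N) = -3 + N + z (V(z, N) = (N + z) - 3 = -3 + N + z)
a(H, p) = 2*H*p (a(H, p) = H*p + H*p = 2*H*p)
M(f) = -⅑ (M(f) = 1/(-9) = -⅑)
2437790 + M(a(-20, V(1, y(-5, -3)))) = 2437790 - ⅑ = 21940109/9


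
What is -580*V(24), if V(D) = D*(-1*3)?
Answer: 41760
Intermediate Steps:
V(D) = -3*D (V(D) = D*(-3) = -3*D)
-580*V(24) = -(-1740)*24 = -580*(-72) = 41760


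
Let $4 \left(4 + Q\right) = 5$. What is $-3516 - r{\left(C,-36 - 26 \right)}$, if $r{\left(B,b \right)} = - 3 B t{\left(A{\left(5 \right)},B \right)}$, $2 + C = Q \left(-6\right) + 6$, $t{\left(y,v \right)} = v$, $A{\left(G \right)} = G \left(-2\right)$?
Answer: $- \frac{9021}{4} \approx -2255.3$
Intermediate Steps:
$Q = - \frac{11}{4}$ ($Q = -4 + \frac{1}{4} \cdot 5 = -4 + \frac{5}{4} = - \frac{11}{4} \approx -2.75$)
$A{\left(G \right)} = - 2 G$
$C = \frac{41}{2}$ ($C = -2 + \left(\left(- \frac{11}{4}\right) \left(-6\right) + 6\right) = -2 + \left(\frac{33}{2} + 6\right) = -2 + \frac{45}{2} = \frac{41}{2} \approx 20.5$)
$r{\left(B,b \right)} = - 3 B^{2}$ ($r{\left(B,b \right)} = - 3 B B = - 3 B^{2}$)
$-3516 - r{\left(C,-36 - 26 \right)} = -3516 - - 3 \left(\frac{41}{2}\right)^{2} = -3516 - \left(-3\right) \frac{1681}{4} = -3516 - - \frac{5043}{4} = -3516 + \frac{5043}{4} = - \frac{9021}{4}$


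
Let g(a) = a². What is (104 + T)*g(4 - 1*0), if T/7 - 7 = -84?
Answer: -6960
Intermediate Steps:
T = -539 (T = 49 + 7*(-84) = 49 - 588 = -539)
(104 + T)*g(4 - 1*0) = (104 - 539)*(4 - 1*0)² = -435*(4 + 0)² = -435*4² = -435*16 = -6960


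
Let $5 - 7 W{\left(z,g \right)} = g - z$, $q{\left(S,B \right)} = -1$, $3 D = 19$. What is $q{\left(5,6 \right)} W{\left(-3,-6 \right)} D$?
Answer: $- \frac{152}{21} \approx -7.2381$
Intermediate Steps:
$D = \frac{19}{3}$ ($D = \frac{1}{3} \cdot 19 = \frac{19}{3} \approx 6.3333$)
$W{\left(z,g \right)} = \frac{5}{7} - \frac{g}{7} + \frac{z}{7}$ ($W{\left(z,g \right)} = \frac{5}{7} - \frac{g - z}{7} = \frac{5}{7} - \left(- \frac{z}{7} + \frac{g}{7}\right) = \frac{5}{7} - \frac{g}{7} + \frac{z}{7}$)
$q{\left(5,6 \right)} W{\left(-3,-6 \right)} D = - (\frac{5}{7} - - \frac{6}{7} + \frac{1}{7} \left(-3\right)) \frac{19}{3} = - (\frac{5}{7} + \frac{6}{7} - \frac{3}{7}) \frac{19}{3} = \left(-1\right) \frac{8}{7} \cdot \frac{19}{3} = \left(- \frac{8}{7}\right) \frac{19}{3} = - \frac{152}{21}$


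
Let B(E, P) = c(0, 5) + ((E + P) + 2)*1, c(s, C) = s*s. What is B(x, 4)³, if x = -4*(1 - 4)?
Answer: 5832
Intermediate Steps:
c(s, C) = s²
x = 12 (x = -4*(-3) = 12)
B(E, P) = 2 + E + P (B(E, P) = 0² + ((E + P) + 2)*1 = 0 + (2 + E + P)*1 = 0 + (2 + E + P) = 2 + E + P)
B(x, 4)³ = (2 + 12 + 4)³ = 18³ = 5832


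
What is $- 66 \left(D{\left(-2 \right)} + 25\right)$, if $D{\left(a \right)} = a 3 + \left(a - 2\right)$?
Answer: $-990$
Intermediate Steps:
$D{\left(a \right)} = -2 + 4 a$ ($D{\left(a \right)} = 3 a + \left(a - 2\right) = 3 a + \left(-2 + a\right) = -2 + 4 a$)
$- 66 \left(D{\left(-2 \right)} + 25\right) = - 66 \left(\left(-2 + 4 \left(-2\right)\right) + 25\right) = - 66 \left(\left(-2 - 8\right) + 25\right) = - 66 \left(-10 + 25\right) = \left(-66\right) 15 = -990$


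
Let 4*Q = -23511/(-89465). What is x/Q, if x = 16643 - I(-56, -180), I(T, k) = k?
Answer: 6020278780/23511 ≈ 2.5606e+5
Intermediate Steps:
Q = 23511/357860 (Q = (-23511/(-89465))/4 = (-23511*(-1/89465))/4 = (1/4)*(23511/89465) = 23511/357860 ≈ 0.065699)
x = 16823 (x = 16643 - 1*(-180) = 16643 + 180 = 16823)
x/Q = 16823/(23511/357860) = 16823*(357860/23511) = 6020278780/23511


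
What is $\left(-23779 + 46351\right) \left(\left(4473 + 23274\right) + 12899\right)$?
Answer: $917461512$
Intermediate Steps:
$\left(-23779 + 46351\right) \left(\left(4473 + 23274\right) + 12899\right) = 22572 \left(27747 + 12899\right) = 22572 \cdot 40646 = 917461512$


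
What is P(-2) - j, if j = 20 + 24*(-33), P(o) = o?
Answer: 770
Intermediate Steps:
j = -772 (j = 20 - 792 = -772)
P(-2) - j = -2 - 1*(-772) = -2 + 772 = 770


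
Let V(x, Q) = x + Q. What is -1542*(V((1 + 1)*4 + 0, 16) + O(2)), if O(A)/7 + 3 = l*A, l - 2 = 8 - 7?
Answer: -69390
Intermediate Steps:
l = 3 (l = 2 + (8 - 7) = 2 + 1 = 3)
O(A) = -21 + 21*A (O(A) = -21 + 7*(3*A) = -21 + 21*A)
V(x, Q) = Q + x
-1542*(V((1 + 1)*4 + 0, 16) + O(2)) = -1542*((16 + ((1 + 1)*4 + 0)) + (-21 + 21*2)) = -1542*((16 + (2*4 + 0)) + (-21 + 42)) = -1542*((16 + (8 + 0)) + 21) = -1542*((16 + 8) + 21) = -1542*(24 + 21) = -1542*45 = -69390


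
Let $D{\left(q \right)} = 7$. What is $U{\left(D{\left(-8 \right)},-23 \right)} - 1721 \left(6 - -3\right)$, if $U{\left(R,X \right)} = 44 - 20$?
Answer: $-15465$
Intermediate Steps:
$U{\left(R,X \right)} = 24$
$U{\left(D{\left(-8 \right)},-23 \right)} - 1721 \left(6 - -3\right) = 24 - 1721 \left(6 - -3\right) = 24 - 1721 \left(6 + 3\right) = 24 - 1721 \cdot 9 = 24 - 15489 = -15465$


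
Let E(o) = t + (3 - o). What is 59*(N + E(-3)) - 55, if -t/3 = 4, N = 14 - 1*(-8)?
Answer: 889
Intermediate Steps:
N = 22 (N = 14 + 8 = 22)
t = -12 (t = -3*4 = -12)
E(o) = -9 - o (E(o) = -12 + (3 - o) = -9 - o)
59*(N + E(-3)) - 55 = 59*(22 + (-9 - 1*(-3))) - 55 = 59*(22 + (-9 + 3)) - 55 = 59*(22 - 6) - 55 = 59*16 - 55 = 944 - 55 = 889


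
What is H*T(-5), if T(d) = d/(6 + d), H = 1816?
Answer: -9080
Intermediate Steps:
T(d) = d/(6 + d)
H*T(-5) = 1816*(-5/(6 - 5)) = 1816*(-5/1) = 1816*(-5*1) = 1816*(-5) = -9080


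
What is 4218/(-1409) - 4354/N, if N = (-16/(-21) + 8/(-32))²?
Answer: -43294849098/2605241 ≈ -16618.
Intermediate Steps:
N = 1849/7056 (N = (-16*(-1/21) + 8*(-1/32))² = (16/21 - ¼)² = (43/84)² = 1849/7056 ≈ 0.26205)
4218/(-1409) - 4354/N = 4218/(-1409) - 4354/1849/7056 = 4218*(-1/1409) - 4354*7056/1849 = -4218/1409 - 30721824/1849 = -43294849098/2605241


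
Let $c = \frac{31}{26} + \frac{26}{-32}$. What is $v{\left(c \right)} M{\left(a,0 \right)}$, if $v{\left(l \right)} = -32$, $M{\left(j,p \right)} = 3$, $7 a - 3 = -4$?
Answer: $-96$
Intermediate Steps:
$a = - \frac{1}{7}$ ($a = \frac{3}{7} + \frac{1}{7} \left(-4\right) = \frac{3}{7} - \frac{4}{7} = - \frac{1}{7} \approx -0.14286$)
$c = \frac{79}{208}$ ($c = 31 \cdot \frac{1}{26} + 26 \left(- \frac{1}{32}\right) = \frac{31}{26} - \frac{13}{16} = \frac{79}{208} \approx 0.37981$)
$v{\left(c \right)} M{\left(a,0 \right)} = \left(-32\right) 3 = -96$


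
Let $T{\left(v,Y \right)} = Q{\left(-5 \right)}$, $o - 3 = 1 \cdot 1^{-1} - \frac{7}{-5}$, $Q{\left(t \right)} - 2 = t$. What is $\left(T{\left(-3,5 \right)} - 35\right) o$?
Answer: $- \frac{1026}{5} \approx -205.2$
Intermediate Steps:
$Q{\left(t \right)} = 2 + t$
$o = \frac{27}{5}$ ($o = 3 + \left(1 \cdot 1^{-1} - \frac{7}{-5}\right) = 3 + \left(1 \cdot 1 - - \frac{7}{5}\right) = 3 + \left(1 + \frac{7}{5}\right) = 3 + \frac{12}{5} = \frac{27}{5} \approx 5.4$)
$T{\left(v,Y \right)} = -3$ ($T{\left(v,Y \right)} = 2 - 5 = -3$)
$\left(T{\left(-3,5 \right)} - 35\right) o = \left(-3 - 35\right) \frac{27}{5} = \left(-38\right) \frac{27}{5} = - \frac{1026}{5}$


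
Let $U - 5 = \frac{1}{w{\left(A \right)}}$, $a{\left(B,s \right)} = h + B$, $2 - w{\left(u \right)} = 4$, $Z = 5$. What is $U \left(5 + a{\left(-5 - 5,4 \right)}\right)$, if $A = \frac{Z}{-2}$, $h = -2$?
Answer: $- \frac{63}{2} \approx -31.5$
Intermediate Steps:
$A = - \frac{5}{2}$ ($A = \frac{5}{-2} = 5 \left(- \frac{1}{2}\right) = - \frac{5}{2} \approx -2.5$)
$w{\left(u \right)} = -2$ ($w{\left(u \right)} = 2 - 4 = -2$)
$a{\left(B,s \right)} = -2 + B$
$U = \frac{9}{2}$ ($U = 5 + \frac{1}{-2} = 5 - \frac{1}{2} = \frac{9}{2} \approx 4.5$)
$U \left(5 + a{\left(-5 - 5,4 \right)}\right) = \frac{9 \left(5 - 12\right)}{2} = \frac{9}{2} \left(-7\right) = - \frac{63}{2}$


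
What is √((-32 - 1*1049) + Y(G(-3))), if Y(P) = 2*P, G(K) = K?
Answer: I*√1087 ≈ 32.97*I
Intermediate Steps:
√((-32 - 1*1049) + Y(G(-3))) = √((-32 - 1*1049) + 2*(-3)) = √((-32 - 1049) - 6) = √(-1081 - 6) = √(-1087) = I*√1087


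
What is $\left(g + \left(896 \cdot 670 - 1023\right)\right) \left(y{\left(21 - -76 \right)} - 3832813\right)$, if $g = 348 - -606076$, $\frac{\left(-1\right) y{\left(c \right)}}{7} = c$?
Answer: $-4622121807732$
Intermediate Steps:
$y{\left(c \right)} = - 7 c$
$g = 606424$ ($g = 348 + 606076 = 606424$)
$\left(g + \left(896 \cdot 670 - 1023\right)\right) \left(y{\left(21 - -76 \right)} - 3832813\right) = \left(606424 + \left(896 \cdot 670 - 1023\right)\right) \left(- 7 \left(21 - -76\right) - 3832813\right) = \left(606424 + \left(600320 - 1023\right)\right) \left(- 7 \left(21 + 76\right) - 3832813\right) = \left(606424 + 599297\right) \left(\left(-7\right) 97 - 3832813\right) = 1205721 \left(-679 - 3832813\right) = 1205721 \left(-3833492\right) = -4622121807732$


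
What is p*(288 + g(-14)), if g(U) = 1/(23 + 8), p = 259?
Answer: 2312611/31 ≈ 74600.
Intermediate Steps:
g(U) = 1/31
p*(288 + g(-14)) = 259*(288 + 1/31) = 259*(8929/31) = 2312611/31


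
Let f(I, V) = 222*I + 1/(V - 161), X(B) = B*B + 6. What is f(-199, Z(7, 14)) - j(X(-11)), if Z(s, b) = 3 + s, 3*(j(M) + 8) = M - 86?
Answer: -20015204/453 ≈ -44184.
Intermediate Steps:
X(B) = 6 + B² (X(B) = B² + 6 = 6 + B²)
j(M) = -110/3 + M/3 (j(M) = -8 + (M - 86)/3 = -8 + (-86 + M)/3 = -8 + (-86/3 + M/3) = -110/3 + M/3)
f(I, V) = 1/(-161 + V) + 222*I (f(I, V) = 222*I + 1/(-161 + V) = 1/(-161 + V) + 222*I)
f(-199, Z(7, 14)) - j(X(-11)) = (1 - 35742*(-199) + 222*(-199)*(3 + 7))/(-161 + (3 + 7)) - (-110/3 + (6 + (-11)²)/3) = (1 + 7112658 + 222*(-199)*10)/(-161 + 10) - (-110/3 + (6 + 121)/3) = (1 + 7112658 - 441780)/(-151) - (-110/3 + (⅓)*127) = -1/151*6670879 - (-110/3 + 127/3) = -6670879/151 - 1*17/3 = -6670879/151 - 17/3 = -20015204/453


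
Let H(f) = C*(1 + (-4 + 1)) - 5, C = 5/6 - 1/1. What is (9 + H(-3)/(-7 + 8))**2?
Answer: 169/9 ≈ 18.778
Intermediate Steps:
C = -1/6 (C = 5*(1/6) - 1*1 = 5/6 - 1 = -1/6 ≈ -0.16667)
H(f) = -14/3 (H(f) = -(1 + (-4 + 1))/6 - 5 = -(1 - 3)/6 - 5 = -1/6*(-2) - 5 = 1/3 - 5 = -14/3)
(9 + H(-3)/(-7 + 8))**2 = (9 - 14/(3*(-7 + 8)))**2 = (9 - 14/3/1)**2 = (9 - 14/3*1)**2 = (9 - 14/3)**2 = (13/3)**2 = 169/9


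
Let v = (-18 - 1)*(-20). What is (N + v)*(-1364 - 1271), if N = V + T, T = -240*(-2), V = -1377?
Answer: 1362295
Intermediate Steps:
T = 480
N = -897 (N = -1377 + 480 = -897)
v = 380 (v = -19*(-20) = 380)
(N + v)*(-1364 - 1271) = (-897 + 380)*(-1364 - 1271) = -517*(-2635) = 1362295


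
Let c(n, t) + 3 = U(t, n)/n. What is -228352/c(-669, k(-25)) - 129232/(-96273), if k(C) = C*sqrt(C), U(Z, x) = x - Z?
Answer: 19678713666098320/173856426237 - 19095936000*I/1805869 ≈ 1.1319e+5 - 10574.0*I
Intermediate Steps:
k(C) = C**(3/2)
c(n, t) = -3 + (n - t)/n
-228352/c(-669, k(-25)) - 129232/(-96273) = -228352/(-2 - 1*(-25)**(3/2)/(-669)) - 129232/(-96273) = -228352/(-2 - 1*(-125*I)*(-1/669)) - 129232*(-1/96273) = -228352*447561*(-2 + 125*I/669)/1805869 + 129232/96273 = -102201449472*(-2 + 125*I/669)/1805869 + 129232/96273 = 129232/96273 - 102201449472*(-2 + 125*I/669)/1805869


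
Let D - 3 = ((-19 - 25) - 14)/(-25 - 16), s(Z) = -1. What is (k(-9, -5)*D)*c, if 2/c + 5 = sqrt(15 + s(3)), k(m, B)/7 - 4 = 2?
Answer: -76020/451 - 15204*sqrt(14)/451 ≈ -294.70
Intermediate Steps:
k(m, B) = 42 (k(m, B) = 28 + 7*2 = 28 + 14 = 42)
D = 181/41 (D = 3 + ((-19 - 25) - 14)/(-25 - 16) = 3 + (-44 - 14)/(-41) = 3 - 58*(-1/41) = 3 + 58/41 = 181/41 ≈ 4.4146)
c = 2/(-5 + sqrt(14)) (c = 2/(-5 + sqrt(15 - 1)) = 2/(-5 + sqrt(14)) ≈ -1.5894)
(k(-9, -5)*D)*c = (42*(181/41))*(-10/11 - 2*sqrt(14)/11) = 7602*(-10/11 - 2*sqrt(14)/11)/41 = -76020/451 - 15204*sqrt(14)/451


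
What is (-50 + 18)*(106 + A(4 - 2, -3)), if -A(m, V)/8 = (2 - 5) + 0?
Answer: -4160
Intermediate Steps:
A(m, V) = 24 (A(m, V) = -8*((2 - 5) + 0) = -8*(-3 + 0) = -8*(-3) = 24)
(-50 + 18)*(106 + A(4 - 2, -3)) = (-50 + 18)*(106 + 24) = -32*130 = -4160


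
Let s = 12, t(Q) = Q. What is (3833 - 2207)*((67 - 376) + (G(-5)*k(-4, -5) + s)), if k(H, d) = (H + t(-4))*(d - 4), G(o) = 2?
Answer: -248778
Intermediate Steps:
k(H, d) = (-4 + H)*(-4 + d) (k(H, d) = (H - 4)*(d - 4) = (-4 + H)*(-4 + d))
(3833 - 2207)*((67 - 376) + (G(-5)*k(-4, -5) + s)) = (3833 - 2207)*((67 - 376) + (2*(16 - 4*(-4) - 4*(-5) - 4*(-5)) + 12)) = 1626*(-309 + (2*(16 + 16 + 20 + 20) + 12)) = 1626*(-309 + (2*72 + 12)) = 1626*(-309 + (144 + 12)) = 1626*(-309 + 156) = 1626*(-153) = -248778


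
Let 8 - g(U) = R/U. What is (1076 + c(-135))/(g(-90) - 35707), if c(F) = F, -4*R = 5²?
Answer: -67752/2570333 ≈ -0.026359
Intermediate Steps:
R = -25/4 (R = -¼*5² = -¼*25 = -25/4 ≈ -6.2500)
g(U) = 8 + 25/(4*U) (g(U) = 8 - (-25)/(4*U) = 8 + 25/(4*U))
(1076 + c(-135))/(g(-90) - 35707) = (1076 - 135)/((8 + (25/4)/(-90)) - 35707) = 941/((8 + (25/4)*(-1/90)) - 35707) = 941/((8 - 5/72) - 35707) = 941/(571/72 - 35707) = 941/(-2570333/72) = 941*(-72/2570333) = -67752/2570333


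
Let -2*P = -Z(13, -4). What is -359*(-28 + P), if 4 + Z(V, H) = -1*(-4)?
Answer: 10052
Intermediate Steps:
Z(V, H) = 0 (Z(V, H) = -4 - 1*(-4) = -4 + 4 = 0)
P = 0 (P = -(-1)*0/2 = -½*0 = 0)
-359*(-28 + P) = -359*(-28 + 0) = -359*(-28) = 10052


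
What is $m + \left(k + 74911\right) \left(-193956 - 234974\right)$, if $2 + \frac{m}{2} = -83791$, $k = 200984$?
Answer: $-118339809936$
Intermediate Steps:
$m = -167586$ ($m = -4 + 2 \left(-83791\right) = -4 - 167582 = -167586$)
$m + \left(k + 74911\right) \left(-193956 - 234974\right) = -167586 + \left(200984 + 74911\right) \left(-193956 - 234974\right) = -167586 + 275895 \left(-428930\right) = -167586 - 118339642350 = -118339809936$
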